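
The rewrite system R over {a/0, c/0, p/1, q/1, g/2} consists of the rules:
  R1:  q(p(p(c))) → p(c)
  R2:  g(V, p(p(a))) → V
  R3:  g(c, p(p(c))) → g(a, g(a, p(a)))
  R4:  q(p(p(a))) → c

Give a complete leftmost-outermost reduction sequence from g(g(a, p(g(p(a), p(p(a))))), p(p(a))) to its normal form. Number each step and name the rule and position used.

1. g(g(a, p(g(p(a), p(p(a))))), p(p(a)))  →  g(a, p(g(p(a), p(p(a)))))   [R2 at ε]
2. g(a, p(g(p(a), p(p(a)))))  →  g(a, p(p(a)))   [R2 at 2.1]
3. g(a, p(p(a)))  →  a   [R2 at ε]

a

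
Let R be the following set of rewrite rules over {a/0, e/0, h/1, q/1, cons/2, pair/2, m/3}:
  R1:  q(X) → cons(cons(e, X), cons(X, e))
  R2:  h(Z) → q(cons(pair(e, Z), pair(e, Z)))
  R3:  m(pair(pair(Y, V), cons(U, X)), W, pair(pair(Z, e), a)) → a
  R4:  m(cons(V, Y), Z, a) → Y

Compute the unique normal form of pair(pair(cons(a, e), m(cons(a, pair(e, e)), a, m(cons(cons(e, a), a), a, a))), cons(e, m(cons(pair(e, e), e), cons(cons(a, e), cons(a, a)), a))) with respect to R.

1. pair(pair(cons(a, e), m(cons(a, pair(e, e)), a, m(cons(cons(e, a), a), a, a))), cons(e, m(cons(pair(e, e), e), cons(cons(a, e), cons(a, a)), a)))  →  pair(pair(cons(a, e), m(cons(a, pair(e, e)), a, a)), cons(e, m(cons(pair(e, e), e), cons(cons(a, e), cons(a, a)), a)))   [R4 at 1.2.3]
2. pair(pair(cons(a, e), m(cons(a, pair(e, e)), a, a)), cons(e, m(cons(pair(e, e), e), cons(cons(a, e), cons(a, a)), a)))  →  pair(pair(cons(a, e), pair(e, e)), cons(e, m(cons(pair(e, e), e), cons(cons(a, e), cons(a, a)), a)))   [R4 at 1.2]
3. pair(pair(cons(a, e), pair(e, e)), cons(e, m(cons(pair(e, e), e), cons(cons(a, e), cons(a, a)), a)))  →  pair(pair(cons(a, e), pair(e, e)), cons(e, e))   [R4 at 2.2]

pair(pair(cons(a, e), pair(e, e)), cons(e, e))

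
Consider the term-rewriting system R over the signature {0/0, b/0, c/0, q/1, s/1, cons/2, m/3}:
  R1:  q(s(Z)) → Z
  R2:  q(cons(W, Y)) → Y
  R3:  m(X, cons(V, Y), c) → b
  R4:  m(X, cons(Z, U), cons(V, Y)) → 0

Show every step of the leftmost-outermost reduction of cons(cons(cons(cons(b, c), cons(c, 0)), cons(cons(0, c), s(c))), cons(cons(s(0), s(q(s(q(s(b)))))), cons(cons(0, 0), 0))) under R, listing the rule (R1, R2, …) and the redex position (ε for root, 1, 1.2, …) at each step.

cons(cons(cons(cons(b, c), cons(c, 0)), cons(cons(0, c), s(c))), cons(cons(s(0), s(b)), cons(cons(0, 0), 0)))

1. cons(cons(cons(cons(b, c), cons(c, 0)), cons(cons(0, c), s(c))), cons(cons(s(0), s(q(s(q(s(b)))))), cons(cons(0, 0), 0)))  →  cons(cons(cons(cons(b, c), cons(c, 0)), cons(cons(0, c), s(c))), cons(cons(s(0), s(q(s(b)))), cons(cons(0, 0), 0)))   [R1 at 2.1.2.1]
2. cons(cons(cons(cons(b, c), cons(c, 0)), cons(cons(0, c), s(c))), cons(cons(s(0), s(q(s(b)))), cons(cons(0, 0), 0)))  →  cons(cons(cons(cons(b, c), cons(c, 0)), cons(cons(0, c), s(c))), cons(cons(s(0), s(b)), cons(cons(0, 0), 0)))   [R1 at 2.1.2.1]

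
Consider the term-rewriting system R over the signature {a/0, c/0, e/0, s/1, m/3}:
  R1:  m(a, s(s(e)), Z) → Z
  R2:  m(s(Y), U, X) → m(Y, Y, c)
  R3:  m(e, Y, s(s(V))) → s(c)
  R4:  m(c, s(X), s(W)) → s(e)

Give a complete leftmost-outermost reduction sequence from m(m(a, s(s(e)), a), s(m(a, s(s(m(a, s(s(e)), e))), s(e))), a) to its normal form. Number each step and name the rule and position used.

a

1. m(m(a, s(s(e)), a), s(m(a, s(s(m(a, s(s(e)), e))), s(e))), a)  →  m(a, s(m(a, s(s(m(a, s(s(e)), e))), s(e))), a)   [R1 at 1]
2. m(a, s(m(a, s(s(m(a, s(s(e)), e))), s(e))), a)  →  m(a, s(m(a, s(s(e)), s(e))), a)   [R1 at 2.1.2.1.1]
3. m(a, s(m(a, s(s(e)), s(e))), a)  →  m(a, s(s(e)), a)   [R1 at 2.1]
4. m(a, s(s(e)), a)  →  a   [R1 at ε]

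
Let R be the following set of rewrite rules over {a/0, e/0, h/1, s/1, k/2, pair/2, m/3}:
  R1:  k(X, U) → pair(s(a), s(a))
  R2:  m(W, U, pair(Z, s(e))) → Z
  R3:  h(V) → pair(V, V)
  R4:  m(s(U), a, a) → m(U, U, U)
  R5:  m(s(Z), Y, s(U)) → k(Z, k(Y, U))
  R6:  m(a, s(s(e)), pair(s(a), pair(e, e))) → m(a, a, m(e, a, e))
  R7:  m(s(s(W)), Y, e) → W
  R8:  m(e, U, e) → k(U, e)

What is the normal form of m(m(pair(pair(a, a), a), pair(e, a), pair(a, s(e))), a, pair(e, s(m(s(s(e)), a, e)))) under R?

e

1. m(m(pair(pair(a, a), a), pair(e, a), pair(a, s(e))), a, pair(e, s(m(s(s(e)), a, e))))  →  m(a, a, pair(e, s(m(s(s(e)), a, e))))   [R2 at 1]
2. m(a, a, pair(e, s(m(s(s(e)), a, e))))  →  m(a, a, pair(e, s(e)))   [R7 at 3.2.1]
3. m(a, a, pair(e, s(e)))  →  e   [R2 at ε]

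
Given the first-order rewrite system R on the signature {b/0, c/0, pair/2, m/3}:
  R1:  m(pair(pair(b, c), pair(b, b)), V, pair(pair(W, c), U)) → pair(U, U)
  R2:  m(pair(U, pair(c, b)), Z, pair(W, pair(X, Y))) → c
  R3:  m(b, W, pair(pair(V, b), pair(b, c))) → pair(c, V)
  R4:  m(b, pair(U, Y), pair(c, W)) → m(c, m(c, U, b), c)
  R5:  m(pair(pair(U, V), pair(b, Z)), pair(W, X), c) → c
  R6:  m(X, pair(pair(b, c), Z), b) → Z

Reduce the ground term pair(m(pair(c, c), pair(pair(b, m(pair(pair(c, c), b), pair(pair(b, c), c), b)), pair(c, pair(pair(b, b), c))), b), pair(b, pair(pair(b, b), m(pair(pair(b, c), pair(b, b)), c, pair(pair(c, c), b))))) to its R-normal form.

1. pair(m(pair(c, c), pair(pair(b, m(pair(pair(c, c), b), pair(pair(b, c), c), b)), pair(c, pair(pair(b, b), c))), b), pair(b, pair(pair(b, b), m(pair(pair(b, c), pair(b, b)), c, pair(pair(c, c), b)))))  →  pair(m(pair(c, c), pair(pair(b, c), pair(c, pair(pair(b, b), c))), b), pair(b, pair(pair(b, b), m(pair(pair(b, c), pair(b, b)), c, pair(pair(c, c), b)))))   [R6 at 1.2.1.2]
2. pair(m(pair(c, c), pair(pair(b, c), pair(c, pair(pair(b, b), c))), b), pair(b, pair(pair(b, b), m(pair(pair(b, c), pair(b, b)), c, pair(pair(c, c), b)))))  →  pair(pair(c, pair(pair(b, b), c)), pair(b, pair(pair(b, b), m(pair(pair(b, c), pair(b, b)), c, pair(pair(c, c), b)))))   [R6 at 1]
3. pair(pair(c, pair(pair(b, b), c)), pair(b, pair(pair(b, b), m(pair(pair(b, c), pair(b, b)), c, pair(pair(c, c), b)))))  →  pair(pair(c, pair(pair(b, b), c)), pair(b, pair(pair(b, b), pair(b, b))))   [R1 at 2.2.2]

pair(pair(c, pair(pair(b, b), c)), pair(b, pair(pair(b, b), pair(b, b))))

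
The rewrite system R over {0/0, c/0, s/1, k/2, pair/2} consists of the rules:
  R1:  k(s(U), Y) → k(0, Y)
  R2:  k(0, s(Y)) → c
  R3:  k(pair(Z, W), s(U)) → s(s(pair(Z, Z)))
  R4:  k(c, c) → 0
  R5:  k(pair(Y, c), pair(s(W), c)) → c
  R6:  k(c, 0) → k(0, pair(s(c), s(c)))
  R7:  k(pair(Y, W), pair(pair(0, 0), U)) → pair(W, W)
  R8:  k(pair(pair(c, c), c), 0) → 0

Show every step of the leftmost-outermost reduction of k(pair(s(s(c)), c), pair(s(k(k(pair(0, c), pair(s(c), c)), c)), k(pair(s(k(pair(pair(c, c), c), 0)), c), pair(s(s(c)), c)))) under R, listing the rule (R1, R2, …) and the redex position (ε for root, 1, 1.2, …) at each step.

1. k(pair(s(s(c)), c), pair(s(k(k(pair(0, c), pair(s(c), c)), c)), k(pair(s(k(pair(pair(c, c), c), 0)), c), pair(s(s(c)), c))))  →  k(pair(s(s(c)), c), pair(s(k(c, c)), k(pair(s(k(pair(pair(c, c), c), 0)), c), pair(s(s(c)), c))))   [R5 at 2.1.1.1]
2. k(pair(s(s(c)), c), pair(s(k(c, c)), k(pair(s(k(pair(pair(c, c), c), 0)), c), pair(s(s(c)), c))))  →  k(pair(s(s(c)), c), pair(s(0), k(pair(s(k(pair(pair(c, c), c), 0)), c), pair(s(s(c)), c))))   [R4 at 2.1.1]
3. k(pair(s(s(c)), c), pair(s(0), k(pair(s(k(pair(pair(c, c), c), 0)), c), pair(s(s(c)), c))))  →  k(pair(s(s(c)), c), pair(s(0), c))   [R5 at 2.2]
4. k(pair(s(s(c)), c), pair(s(0), c))  →  c   [R5 at ε]

c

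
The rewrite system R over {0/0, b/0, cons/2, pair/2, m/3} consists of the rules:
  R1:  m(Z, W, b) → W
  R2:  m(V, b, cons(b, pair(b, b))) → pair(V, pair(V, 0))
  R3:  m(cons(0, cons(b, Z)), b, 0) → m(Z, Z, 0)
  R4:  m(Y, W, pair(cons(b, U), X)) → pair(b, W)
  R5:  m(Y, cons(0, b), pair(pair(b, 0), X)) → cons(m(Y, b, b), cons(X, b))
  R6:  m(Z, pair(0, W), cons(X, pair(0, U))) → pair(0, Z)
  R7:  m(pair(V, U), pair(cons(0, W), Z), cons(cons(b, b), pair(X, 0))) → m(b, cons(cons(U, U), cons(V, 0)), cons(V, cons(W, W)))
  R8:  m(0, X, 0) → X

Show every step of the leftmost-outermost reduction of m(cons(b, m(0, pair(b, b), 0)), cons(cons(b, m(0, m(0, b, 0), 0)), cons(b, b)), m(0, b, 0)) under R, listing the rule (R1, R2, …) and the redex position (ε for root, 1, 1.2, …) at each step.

cons(cons(b, b), cons(b, b))

1. m(cons(b, m(0, pair(b, b), 0)), cons(cons(b, m(0, m(0, b, 0), 0)), cons(b, b)), m(0, b, 0))  →  m(cons(b, pair(b, b)), cons(cons(b, m(0, m(0, b, 0), 0)), cons(b, b)), m(0, b, 0))   [R8 at 1.2]
2. m(cons(b, pair(b, b)), cons(cons(b, m(0, m(0, b, 0), 0)), cons(b, b)), m(0, b, 0))  →  m(cons(b, pair(b, b)), cons(cons(b, m(0, b, 0)), cons(b, b)), m(0, b, 0))   [R8 at 2.1.2]
3. m(cons(b, pair(b, b)), cons(cons(b, m(0, b, 0)), cons(b, b)), m(0, b, 0))  →  m(cons(b, pair(b, b)), cons(cons(b, b), cons(b, b)), m(0, b, 0))   [R8 at 2.1.2]
4. m(cons(b, pair(b, b)), cons(cons(b, b), cons(b, b)), m(0, b, 0))  →  m(cons(b, pair(b, b)), cons(cons(b, b), cons(b, b)), b)   [R8 at 3]
5. m(cons(b, pair(b, b)), cons(cons(b, b), cons(b, b)), b)  →  cons(cons(b, b), cons(b, b))   [R1 at ε]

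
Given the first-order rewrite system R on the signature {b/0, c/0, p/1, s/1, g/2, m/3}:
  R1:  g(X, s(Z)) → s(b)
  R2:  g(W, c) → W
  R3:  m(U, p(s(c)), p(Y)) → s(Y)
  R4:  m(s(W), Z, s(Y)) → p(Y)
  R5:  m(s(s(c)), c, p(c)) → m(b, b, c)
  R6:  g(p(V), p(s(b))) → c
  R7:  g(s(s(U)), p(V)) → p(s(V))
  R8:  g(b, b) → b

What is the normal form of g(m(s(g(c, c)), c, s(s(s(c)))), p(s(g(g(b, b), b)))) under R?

c

1. g(m(s(g(c, c)), c, s(s(s(c)))), p(s(g(g(b, b), b))))  →  g(p(s(s(c))), p(s(g(g(b, b), b))))   [R4 at 1]
2. g(p(s(s(c))), p(s(g(g(b, b), b))))  →  g(p(s(s(c))), p(s(g(b, b))))   [R8 at 2.1.1.1]
3. g(p(s(s(c))), p(s(g(b, b))))  →  g(p(s(s(c))), p(s(b)))   [R8 at 2.1.1]
4. g(p(s(s(c))), p(s(b)))  →  c   [R6 at ε]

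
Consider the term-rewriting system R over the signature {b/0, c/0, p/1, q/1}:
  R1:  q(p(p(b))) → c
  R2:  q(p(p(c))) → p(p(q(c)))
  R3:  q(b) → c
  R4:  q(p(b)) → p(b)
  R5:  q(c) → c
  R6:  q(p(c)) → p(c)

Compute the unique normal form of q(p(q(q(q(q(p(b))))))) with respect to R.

1. q(p(q(q(q(q(p(b)))))))  →  q(p(q(q(q(p(b))))))   [R4 at 1.1.1.1.1]
2. q(p(q(q(q(p(b))))))  →  q(p(q(q(p(b)))))   [R4 at 1.1.1.1]
3. q(p(q(q(p(b)))))  →  q(p(q(p(b))))   [R4 at 1.1.1]
4. q(p(q(p(b))))  →  q(p(p(b)))   [R4 at 1.1]
5. q(p(p(b)))  →  c   [R1 at ε]

c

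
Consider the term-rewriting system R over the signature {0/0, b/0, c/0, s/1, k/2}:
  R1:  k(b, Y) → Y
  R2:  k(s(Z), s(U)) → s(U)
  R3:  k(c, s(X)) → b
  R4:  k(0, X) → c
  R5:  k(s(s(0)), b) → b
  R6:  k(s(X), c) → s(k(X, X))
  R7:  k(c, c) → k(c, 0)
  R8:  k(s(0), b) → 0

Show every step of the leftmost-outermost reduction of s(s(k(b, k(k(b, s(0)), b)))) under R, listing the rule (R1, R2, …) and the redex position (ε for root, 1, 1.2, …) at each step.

1. s(s(k(b, k(k(b, s(0)), b))))  →  s(s(k(k(b, s(0)), b)))   [R1 at 1.1]
2. s(s(k(k(b, s(0)), b)))  →  s(s(k(s(0), b)))   [R1 at 1.1.1]
3. s(s(k(s(0), b)))  →  s(s(0))   [R8 at 1.1]

s(s(0))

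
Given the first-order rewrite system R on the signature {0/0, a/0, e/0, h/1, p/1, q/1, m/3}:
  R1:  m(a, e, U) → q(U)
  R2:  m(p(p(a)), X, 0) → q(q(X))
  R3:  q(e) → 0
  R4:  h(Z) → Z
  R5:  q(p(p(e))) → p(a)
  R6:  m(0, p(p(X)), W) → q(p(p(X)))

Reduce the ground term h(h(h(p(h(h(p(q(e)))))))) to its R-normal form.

p(p(0))

1. h(h(h(p(h(h(p(q(e))))))))  →  h(h(p(h(h(p(q(e)))))))   [R4 at ε]
2. h(h(p(h(h(p(q(e)))))))  →  h(p(h(h(p(q(e))))))   [R4 at ε]
3. h(p(h(h(p(q(e))))))  →  p(h(h(p(q(e)))))   [R4 at ε]
4. p(h(h(p(q(e)))))  →  p(h(p(q(e))))   [R4 at 1]
5. p(h(p(q(e))))  →  p(p(q(e)))   [R4 at 1]
6. p(p(q(e)))  →  p(p(0))   [R3 at 1.1]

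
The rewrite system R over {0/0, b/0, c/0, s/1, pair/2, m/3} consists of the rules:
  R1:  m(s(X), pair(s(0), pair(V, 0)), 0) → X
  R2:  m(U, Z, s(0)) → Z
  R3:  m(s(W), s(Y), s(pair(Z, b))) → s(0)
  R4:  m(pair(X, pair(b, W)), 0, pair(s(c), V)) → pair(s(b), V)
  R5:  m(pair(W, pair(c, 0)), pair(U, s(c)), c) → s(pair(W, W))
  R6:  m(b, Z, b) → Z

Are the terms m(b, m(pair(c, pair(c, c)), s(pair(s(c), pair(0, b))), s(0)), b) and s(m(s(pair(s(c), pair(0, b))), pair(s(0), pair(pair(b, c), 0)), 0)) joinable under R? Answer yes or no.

yes — NF(t₁) = s(pair(s(c), pair(0, b))), NF(t₂) = s(pair(s(c), pair(0, b)))

Reduce t₁ = m(b, m(pair(c, pair(c, c)), s(pair(s(c), pair(0, b))), s(0)), b):
1. m(b, m(pair(c, pair(c, c)), s(pair(s(c), pair(0, b))), s(0)), b)  →  m(pair(c, pair(c, c)), s(pair(s(c), pair(0, b))), s(0))   [R6 at ε]
2. m(pair(c, pair(c, c)), s(pair(s(c), pair(0, b))), s(0))  →  s(pair(s(c), pair(0, b)))   [R2 at ε]

Reduce t₂ = s(m(s(pair(s(c), pair(0, b))), pair(s(0), pair(pair(b, c), 0)), 0)):
1. s(m(s(pair(s(c), pair(0, b))), pair(s(0), pair(pair(b, c), 0)), 0))  →  s(pair(s(c), pair(0, b)))   [R1 at 1]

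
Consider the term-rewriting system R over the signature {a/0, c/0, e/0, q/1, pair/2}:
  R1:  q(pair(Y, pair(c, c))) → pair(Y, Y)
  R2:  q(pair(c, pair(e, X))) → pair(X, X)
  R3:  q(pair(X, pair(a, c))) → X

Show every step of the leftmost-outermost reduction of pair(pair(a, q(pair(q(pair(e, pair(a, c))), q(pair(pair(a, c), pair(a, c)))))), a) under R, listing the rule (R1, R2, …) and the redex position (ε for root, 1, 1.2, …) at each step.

pair(pair(a, e), a)

1. pair(pair(a, q(pair(q(pair(e, pair(a, c))), q(pair(pair(a, c), pair(a, c)))))), a)  →  pair(pair(a, q(pair(e, q(pair(pair(a, c), pair(a, c)))))), a)   [R3 at 1.2.1.1]
2. pair(pair(a, q(pair(e, q(pair(pair(a, c), pair(a, c)))))), a)  →  pair(pair(a, q(pair(e, pair(a, c)))), a)   [R3 at 1.2.1.2]
3. pair(pair(a, q(pair(e, pair(a, c)))), a)  →  pair(pair(a, e), a)   [R3 at 1.2]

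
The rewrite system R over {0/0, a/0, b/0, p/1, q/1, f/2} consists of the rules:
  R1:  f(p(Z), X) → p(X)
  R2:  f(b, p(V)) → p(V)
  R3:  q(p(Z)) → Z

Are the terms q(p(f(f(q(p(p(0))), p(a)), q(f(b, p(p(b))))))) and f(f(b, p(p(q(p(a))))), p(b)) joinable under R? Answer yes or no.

yes — NF(t₁) = p(p(b)), NF(t₂) = p(p(b))

Reduce t₁ = q(p(f(f(q(p(p(0))), p(a)), q(f(b, p(p(b))))))):
1. q(p(f(f(q(p(p(0))), p(a)), q(f(b, p(p(b)))))))  →  f(f(q(p(p(0))), p(a)), q(f(b, p(p(b)))))   [R3 at ε]
2. f(f(q(p(p(0))), p(a)), q(f(b, p(p(b)))))  →  f(f(p(0), p(a)), q(f(b, p(p(b)))))   [R3 at 1.1]
3. f(f(p(0), p(a)), q(f(b, p(p(b)))))  →  f(p(p(a)), q(f(b, p(p(b)))))   [R1 at 1]
4. f(p(p(a)), q(f(b, p(p(b)))))  →  p(q(f(b, p(p(b)))))   [R1 at ε]
5. p(q(f(b, p(p(b)))))  →  p(q(p(p(b))))   [R2 at 1.1]
6. p(q(p(p(b))))  →  p(p(b))   [R3 at 1]

Reduce t₂ = f(f(b, p(p(q(p(a))))), p(b)):
1. f(f(b, p(p(q(p(a))))), p(b))  →  f(p(p(q(p(a)))), p(b))   [R2 at 1]
2. f(p(p(q(p(a)))), p(b))  →  p(p(b))   [R1 at ε]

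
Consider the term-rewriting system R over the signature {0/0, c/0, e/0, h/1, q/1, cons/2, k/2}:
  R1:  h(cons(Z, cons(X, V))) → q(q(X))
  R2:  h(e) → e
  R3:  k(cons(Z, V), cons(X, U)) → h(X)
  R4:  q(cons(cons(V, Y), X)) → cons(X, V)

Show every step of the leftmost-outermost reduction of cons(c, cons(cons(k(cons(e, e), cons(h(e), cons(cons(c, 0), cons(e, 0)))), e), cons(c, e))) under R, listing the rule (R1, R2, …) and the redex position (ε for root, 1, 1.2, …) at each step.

cons(c, cons(cons(e, e), cons(c, e)))

1. cons(c, cons(cons(k(cons(e, e), cons(h(e), cons(cons(c, 0), cons(e, 0)))), e), cons(c, e)))  →  cons(c, cons(cons(h(h(e)), e), cons(c, e)))   [R3 at 2.1.1]
2. cons(c, cons(cons(h(h(e)), e), cons(c, e)))  →  cons(c, cons(cons(h(e), e), cons(c, e)))   [R2 at 2.1.1.1]
3. cons(c, cons(cons(h(e), e), cons(c, e)))  →  cons(c, cons(cons(e, e), cons(c, e)))   [R2 at 2.1.1]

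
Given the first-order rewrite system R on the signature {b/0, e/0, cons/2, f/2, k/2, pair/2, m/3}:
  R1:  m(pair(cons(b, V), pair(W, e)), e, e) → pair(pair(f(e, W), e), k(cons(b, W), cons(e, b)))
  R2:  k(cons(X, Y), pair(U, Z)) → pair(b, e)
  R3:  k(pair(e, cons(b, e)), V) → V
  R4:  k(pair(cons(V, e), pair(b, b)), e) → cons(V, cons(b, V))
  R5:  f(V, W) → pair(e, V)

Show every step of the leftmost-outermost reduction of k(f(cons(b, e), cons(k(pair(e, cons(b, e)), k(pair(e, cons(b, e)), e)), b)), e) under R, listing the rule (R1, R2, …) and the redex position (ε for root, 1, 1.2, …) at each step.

1. k(f(cons(b, e), cons(k(pair(e, cons(b, e)), k(pair(e, cons(b, e)), e)), b)), e)  →  k(pair(e, cons(b, e)), e)   [R5 at 1]
2. k(pair(e, cons(b, e)), e)  →  e   [R3 at ε]

e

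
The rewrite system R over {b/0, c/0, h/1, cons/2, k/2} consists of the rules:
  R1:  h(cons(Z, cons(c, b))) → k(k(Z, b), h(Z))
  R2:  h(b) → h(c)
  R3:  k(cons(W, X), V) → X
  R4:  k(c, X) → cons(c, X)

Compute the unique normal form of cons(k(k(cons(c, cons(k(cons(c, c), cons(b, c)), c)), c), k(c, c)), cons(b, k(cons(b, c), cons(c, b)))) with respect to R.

1. cons(k(k(cons(c, cons(k(cons(c, c), cons(b, c)), c)), c), k(c, c)), cons(b, k(cons(b, c), cons(c, b))))  →  cons(k(cons(k(cons(c, c), cons(b, c)), c), k(c, c)), cons(b, k(cons(b, c), cons(c, b))))   [R3 at 1.1]
2. cons(k(cons(k(cons(c, c), cons(b, c)), c), k(c, c)), cons(b, k(cons(b, c), cons(c, b))))  →  cons(c, cons(b, k(cons(b, c), cons(c, b))))   [R3 at 1]
3. cons(c, cons(b, k(cons(b, c), cons(c, b))))  →  cons(c, cons(b, c))   [R3 at 2.2]

cons(c, cons(b, c))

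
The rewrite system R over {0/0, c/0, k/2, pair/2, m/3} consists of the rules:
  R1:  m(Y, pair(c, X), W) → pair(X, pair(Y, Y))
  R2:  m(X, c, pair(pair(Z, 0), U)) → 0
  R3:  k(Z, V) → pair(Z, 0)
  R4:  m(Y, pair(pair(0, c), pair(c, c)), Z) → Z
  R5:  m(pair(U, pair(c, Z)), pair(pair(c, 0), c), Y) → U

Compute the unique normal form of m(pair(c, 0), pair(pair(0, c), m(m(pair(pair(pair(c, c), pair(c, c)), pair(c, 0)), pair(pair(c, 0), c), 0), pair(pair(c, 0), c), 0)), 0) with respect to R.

0

1. m(pair(c, 0), pair(pair(0, c), m(m(pair(pair(pair(c, c), pair(c, c)), pair(c, 0)), pair(pair(c, 0), c), 0), pair(pair(c, 0), c), 0)), 0)  →  m(pair(c, 0), pair(pair(0, c), m(pair(pair(c, c), pair(c, c)), pair(pair(c, 0), c), 0)), 0)   [R5 at 2.2.1]
2. m(pair(c, 0), pair(pair(0, c), m(pair(pair(c, c), pair(c, c)), pair(pair(c, 0), c), 0)), 0)  →  m(pair(c, 0), pair(pair(0, c), pair(c, c)), 0)   [R5 at 2.2]
3. m(pair(c, 0), pair(pair(0, c), pair(c, c)), 0)  →  0   [R4 at ε]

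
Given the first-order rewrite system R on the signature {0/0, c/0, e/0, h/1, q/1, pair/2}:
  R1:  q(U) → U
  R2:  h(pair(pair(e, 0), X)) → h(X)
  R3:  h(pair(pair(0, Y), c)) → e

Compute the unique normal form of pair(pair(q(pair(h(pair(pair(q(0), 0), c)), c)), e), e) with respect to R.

1. pair(pair(q(pair(h(pair(pair(q(0), 0), c)), c)), e), e)  →  pair(pair(pair(h(pair(pair(q(0), 0), c)), c), e), e)   [R1 at 1.1]
2. pair(pair(pair(h(pair(pair(q(0), 0), c)), c), e), e)  →  pair(pair(pair(h(pair(pair(0, 0), c)), c), e), e)   [R1 at 1.1.1.1.1.1]
3. pair(pair(pair(h(pair(pair(0, 0), c)), c), e), e)  →  pair(pair(pair(e, c), e), e)   [R3 at 1.1.1]

pair(pair(pair(e, c), e), e)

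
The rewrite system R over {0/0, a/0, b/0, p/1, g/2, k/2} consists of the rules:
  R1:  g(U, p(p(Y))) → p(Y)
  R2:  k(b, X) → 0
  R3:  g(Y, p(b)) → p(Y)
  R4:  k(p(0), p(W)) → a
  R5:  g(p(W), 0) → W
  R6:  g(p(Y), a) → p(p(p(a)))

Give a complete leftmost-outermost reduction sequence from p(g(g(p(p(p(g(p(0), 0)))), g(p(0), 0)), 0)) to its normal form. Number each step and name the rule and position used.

p(p(0))

1. p(g(g(p(p(p(g(p(0), 0)))), g(p(0), 0)), 0))  →  p(g(g(p(p(p(0))), g(p(0), 0)), 0))   [R5 at 1.1.1.1.1.1]
2. p(g(g(p(p(p(0))), g(p(0), 0)), 0))  →  p(g(g(p(p(p(0))), 0), 0))   [R5 at 1.1.2]
3. p(g(g(p(p(p(0))), 0), 0))  →  p(g(p(p(0)), 0))   [R5 at 1.1]
4. p(g(p(p(0)), 0))  →  p(p(0))   [R5 at 1]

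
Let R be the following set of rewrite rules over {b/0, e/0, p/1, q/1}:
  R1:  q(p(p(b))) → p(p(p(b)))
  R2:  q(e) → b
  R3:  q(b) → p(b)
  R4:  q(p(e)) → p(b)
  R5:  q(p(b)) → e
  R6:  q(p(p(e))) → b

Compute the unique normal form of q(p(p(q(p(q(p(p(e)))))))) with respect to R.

b

1. q(p(p(q(p(q(p(p(e))))))))  →  q(p(p(q(p(b)))))   [R6 at 1.1.1.1.1]
2. q(p(p(q(p(b)))))  →  q(p(p(e)))   [R5 at 1.1.1]
3. q(p(p(e)))  →  b   [R6 at ε]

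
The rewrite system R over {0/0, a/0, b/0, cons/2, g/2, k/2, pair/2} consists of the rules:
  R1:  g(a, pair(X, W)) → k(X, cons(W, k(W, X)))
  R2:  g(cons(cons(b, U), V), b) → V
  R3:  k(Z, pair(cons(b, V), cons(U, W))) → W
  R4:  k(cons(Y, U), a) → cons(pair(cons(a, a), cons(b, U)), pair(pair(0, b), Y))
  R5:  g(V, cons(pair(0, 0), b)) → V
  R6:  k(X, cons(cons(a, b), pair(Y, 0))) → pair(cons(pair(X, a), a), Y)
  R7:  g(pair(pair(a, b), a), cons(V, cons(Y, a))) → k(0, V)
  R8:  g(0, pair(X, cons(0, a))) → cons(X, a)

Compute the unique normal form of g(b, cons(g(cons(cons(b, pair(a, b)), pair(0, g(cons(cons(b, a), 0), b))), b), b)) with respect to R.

1. g(b, cons(g(cons(cons(b, pair(a, b)), pair(0, g(cons(cons(b, a), 0), b))), b), b))  →  g(b, cons(pair(0, g(cons(cons(b, a), 0), b)), b))   [R2 at 2.1]
2. g(b, cons(pair(0, g(cons(cons(b, a), 0), b)), b))  →  g(b, cons(pair(0, 0), b))   [R2 at 2.1.2]
3. g(b, cons(pair(0, 0), b))  →  b   [R5 at ε]

b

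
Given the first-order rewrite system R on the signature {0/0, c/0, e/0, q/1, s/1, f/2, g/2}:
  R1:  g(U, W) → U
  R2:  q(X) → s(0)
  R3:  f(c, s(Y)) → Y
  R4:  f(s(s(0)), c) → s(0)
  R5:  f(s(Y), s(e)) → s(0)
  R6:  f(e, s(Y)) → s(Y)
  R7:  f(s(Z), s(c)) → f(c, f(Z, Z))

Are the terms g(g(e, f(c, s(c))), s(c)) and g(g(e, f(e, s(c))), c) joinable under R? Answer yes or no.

yes — NF(t₁) = e, NF(t₂) = e

Reduce t₁ = g(g(e, f(c, s(c))), s(c)):
1. g(g(e, f(c, s(c))), s(c))  →  g(e, f(c, s(c)))   [R1 at ε]
2. g(e, f(c, s(c)))  →  e   [R1 at ε]

Reduce t₂ = g(g(e, f(e, s(c))), c):
1. g(g(e, f(e, s(c))), c)  →  g(e, f(e, s(c)))   [R1 at ε]
2. g(e, f(e, s(c)))  →  e   [R1 at ε]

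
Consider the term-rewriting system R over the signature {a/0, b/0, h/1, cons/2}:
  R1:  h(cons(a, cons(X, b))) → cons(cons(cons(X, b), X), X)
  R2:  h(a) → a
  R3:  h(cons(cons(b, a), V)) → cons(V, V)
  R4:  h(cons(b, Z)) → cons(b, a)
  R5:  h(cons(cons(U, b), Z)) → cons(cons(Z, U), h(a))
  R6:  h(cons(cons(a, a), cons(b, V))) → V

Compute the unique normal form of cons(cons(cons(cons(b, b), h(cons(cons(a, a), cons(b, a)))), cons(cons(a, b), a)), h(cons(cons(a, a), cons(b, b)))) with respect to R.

cons(cons(cons(cons(b, b), a), cons(cons(a, b), a)), b)

1. cons(cons(cons(cons(b, b), h(cons(cons(a, a), cons(b, a)))), cons(cons(a, b), a)), h(cons(cons(a, a), cons(b, b))))  →  cons(cons(cons(cons(b, b), a), cons(cons(a, b), a)), h(cons(cons(a, a), cons(b, b))))   [R6 at 1.1.2]
2. cons(cons(cons(cons(b, b), a), cons(cons(a, b), a)), h(cons(cons(a, a), cons(b, b))))  →  cons(cons(cons(cons(b, b), a), cons(cons(a, b), a)), b)   [R6 at 2]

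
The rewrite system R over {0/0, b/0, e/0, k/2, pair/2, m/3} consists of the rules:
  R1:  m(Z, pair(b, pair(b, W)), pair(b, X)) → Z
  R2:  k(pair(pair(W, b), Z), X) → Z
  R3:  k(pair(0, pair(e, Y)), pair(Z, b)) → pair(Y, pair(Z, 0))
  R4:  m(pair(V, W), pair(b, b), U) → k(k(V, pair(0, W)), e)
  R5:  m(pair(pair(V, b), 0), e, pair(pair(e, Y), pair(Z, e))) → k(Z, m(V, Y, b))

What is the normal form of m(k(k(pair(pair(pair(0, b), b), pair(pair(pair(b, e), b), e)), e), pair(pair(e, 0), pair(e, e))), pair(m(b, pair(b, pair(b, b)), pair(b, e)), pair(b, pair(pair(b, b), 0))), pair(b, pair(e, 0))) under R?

1. m(k(k(pair(pair(pair(0, b), b), pair(pair(pair(b, e), b), e)), e), pair(pair(e, 0), pair(e, e))), pair(m(b, pair(b, pair(b, b)), pair(b, e)), pair(b, pair(pair(b, b), 0))), pair(b, pair(e, 0)))  →  m(k(pair(pair(pair(b, e), b), e), pair(pair(e, 0), pair(e, e))), pair(m(b, pair(b, pair(b, b)), pair(b, e)), pair(b, pair(pair(b, b), 0))), pair(b, pair(e, 0)))   [R2 at 1.1]
2. m(k(pair(pair(pair(b, e), b), e), pair(pair(e, 0), pair(e, e))), pair(m(b, pair(b, pair(b, b)), pair(b, e)), pair(b, pair(pair(b, b), 0))), pair(b, pair(e, 0)))  →  m(e, pair(m(b, pair(b, pair(b, b)), pair(b, e)), pair(b, pair(pair(b, b), 0))), pair(b, pair(e, 0)))   [R2 at 1]
3. m(e, pair(m(b, pair(b, pair(b, b)), pair(b, e)), pair(b, pair(pair(b, b), 0))), pair(b, pair(e, 0)))  →  m(e, pair(b, pair(b, pair(pair(b, b), 0))), pair(b, pair(e, 0)))   [R1 at 2.1]
4. m(e, pair(b, pair(b, pair(pair(b, b), 0))), pair(b, pair(e, 0)))  →  e   [R1 at ε]

e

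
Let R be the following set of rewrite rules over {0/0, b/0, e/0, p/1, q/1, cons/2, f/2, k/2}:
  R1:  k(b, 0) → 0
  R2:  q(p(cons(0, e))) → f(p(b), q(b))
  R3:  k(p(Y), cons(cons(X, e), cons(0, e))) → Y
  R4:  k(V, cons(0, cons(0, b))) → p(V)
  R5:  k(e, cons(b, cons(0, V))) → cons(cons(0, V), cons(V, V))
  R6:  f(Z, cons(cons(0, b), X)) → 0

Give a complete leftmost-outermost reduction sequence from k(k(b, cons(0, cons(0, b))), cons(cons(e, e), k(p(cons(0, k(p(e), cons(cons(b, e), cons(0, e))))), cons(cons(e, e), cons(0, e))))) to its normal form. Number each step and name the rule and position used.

b

1. k(k(b, cons(0, cons(0, b))), cons(cons(e, e), k(p(cons(0, k(p(e), cons(cons(b, e), cons(0, e))))), cons(cons(e, e), cons(0, e)))))  →  k(p(b), cons(cons(e, e), k(p(cons(0, k(p(e), cons(cons(b, e), cons(0, e))))), cons(cons(e, e), cons(0, e)))))   [R4 at 1]
2. k(p(b), cons(cons(e, e), k(p(cons(0, k(p(e), cons(cons(b, e), cons(0, e))))), cons(cons(e, e), cons(0, e)))))  →  k(p(b), cons(cons(e, e), cons(0, k(p(e), cons(cons(b, e), cons(0, e))))))   [R3 at 2.2]
3. k(p(b), cons(cons(e, e), cons(0, k(p(e), cons(cons(b, e), cons(0, e))))))  →  k(p(b), cons(cons(e, e), cons(0, e)))   [R3 at 2.2.2]
4. k(p(b), cons(cons(e, e), cons(0, e)))  →  b   [R3 at ε]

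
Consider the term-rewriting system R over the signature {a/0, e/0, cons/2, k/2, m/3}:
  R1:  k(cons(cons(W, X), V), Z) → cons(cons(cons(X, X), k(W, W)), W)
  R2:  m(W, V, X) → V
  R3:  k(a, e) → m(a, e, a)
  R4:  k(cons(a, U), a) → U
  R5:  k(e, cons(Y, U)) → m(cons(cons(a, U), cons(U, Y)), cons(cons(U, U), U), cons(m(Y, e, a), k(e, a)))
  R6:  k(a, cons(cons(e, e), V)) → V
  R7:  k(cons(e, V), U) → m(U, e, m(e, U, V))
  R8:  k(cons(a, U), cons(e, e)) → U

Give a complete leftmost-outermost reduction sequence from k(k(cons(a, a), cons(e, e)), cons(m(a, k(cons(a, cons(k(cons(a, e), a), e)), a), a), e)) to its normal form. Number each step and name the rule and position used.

e

1. k(k(cons(a, a), cons(e, e)), cons(m(a, k(cons(a, cons(k(cons(a, e), a), e)), a), a), e))  →  k(a, cons(m(a, k(cons(a, cons(k(cons(a, e), a), e)), a), a), e))   [R8 at 1]
2. k(a, cons(m(a, k(cons(a, cons(k(cons(a, e), a), e)), a), a), e))  →  k(a, cons(k(cons(a, cons(k(cons(a, e), a), e)), a), e))   [R2 at 2.1]
3. k(a, cons(k(cons(a, cons(k(cons(a, e), a), e)), a), e))  →  k(a, cons(cons(k(cons(a, e), a), e), e))   [R4 at 2.1]
4. k(a, cons(cons(k(cons(a, e), a), e), e))  →  k(a, cons(cons(e, e), e))   [R4 at 2.1.1]
5. k(a, cons(cons(e, e), e))  →  e   [R6 at ε]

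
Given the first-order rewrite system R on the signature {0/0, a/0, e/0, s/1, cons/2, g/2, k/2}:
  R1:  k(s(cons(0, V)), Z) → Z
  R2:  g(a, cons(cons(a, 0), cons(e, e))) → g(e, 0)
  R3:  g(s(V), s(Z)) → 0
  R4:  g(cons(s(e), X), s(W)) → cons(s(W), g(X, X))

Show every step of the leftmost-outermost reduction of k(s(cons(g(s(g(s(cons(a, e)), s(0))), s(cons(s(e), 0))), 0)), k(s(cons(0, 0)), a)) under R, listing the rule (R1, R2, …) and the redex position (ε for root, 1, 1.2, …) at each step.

a

1. k(s(cons(g(s(g(s(cons(a, e)), s(0))), s(cons(s(e), 0))), 0)), k(s(cons(0, 0)), a))  →  k(s(cons(0, 0)), k(s(cons(0, 0)), a))   [R3 at 1.1.1]
2. k(s(cons(0, 0)), k(s(cons(0, 0)), a))  →  k(s(cons(0, 0)), a)   [R1 at ε]
3. k(s(cons(0, 0)), a)  →  a   [R1 at ε]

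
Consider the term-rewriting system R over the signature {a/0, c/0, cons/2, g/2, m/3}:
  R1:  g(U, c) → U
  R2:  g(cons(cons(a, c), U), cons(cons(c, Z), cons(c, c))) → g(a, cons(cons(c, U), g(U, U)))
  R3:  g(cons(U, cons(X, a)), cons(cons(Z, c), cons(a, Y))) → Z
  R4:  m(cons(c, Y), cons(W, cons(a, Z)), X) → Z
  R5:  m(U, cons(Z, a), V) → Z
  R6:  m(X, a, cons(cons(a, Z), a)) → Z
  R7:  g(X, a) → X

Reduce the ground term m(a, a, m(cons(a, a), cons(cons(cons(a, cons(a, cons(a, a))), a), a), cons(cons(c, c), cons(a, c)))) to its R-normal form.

1. m(a, a, m(cons(a, a), cons(cons(cons(a, cons(a, cons(a, a))), a), a), cons(cons(c, c), cons(a, c))))  →  m(a, a, cons(cons(a, cons(a, cons(a, a))), a))   [R5 at 3]
2. m(a, a, cons(cons(a, cons(a, cons(a, a))), a))  →  cons(a, cons(a, a))   [R6 at ε]

cons(a, cons(a, a))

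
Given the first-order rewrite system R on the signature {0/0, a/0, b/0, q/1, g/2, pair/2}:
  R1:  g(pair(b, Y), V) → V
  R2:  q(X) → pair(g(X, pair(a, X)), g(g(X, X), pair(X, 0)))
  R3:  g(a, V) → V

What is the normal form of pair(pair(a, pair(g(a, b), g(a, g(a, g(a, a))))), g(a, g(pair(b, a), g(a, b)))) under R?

pair(pair(a, pair(b, a)), b)

1. pair(pair(a, pair(g(a, b), g(a, g(a, g(a, a))))), g(a, g(pair(b, a), g(a, b))))  →  pair(pair(a, pair(b, g(a, g(a, g(a, a))))), g(a, g(pair(b, a), g(a, b))))   [R3 at 1.2.1]
2. pair(pair(a, pair(b, g(a, g(a, g(a, a))))), g(a, g(pair(b, a), g(a, b))))  →  pair(pair(a, pair(b, g(a, g(a, a)))), g(a, g(pair(b, a), g(a, b))))   [R3 at 1.2.2]
3. pair(pair(a, pair(b, g(a, g(a, a)))), g(a, g(pair(b, a), g(a, b))))  →  pair(pair(a, pair(b, g(a, a))), g(a, g(pair(b, a), g(a, b))))   [R3 at 1.2.2]
4. pair(pair(a, pair(b, g(a, a))), g(a, g(pair(b, a), g(a, b))))  →  pair(pair(a, pair(b, a)), g(a, g(pair(b, a), g(a, b))))   [R3 at 1.2.2]
5. pair(pair(a, pair(b, a)), g(a, g(pair(b, a), g(a, b))))  →  pair(pair(a, pair(b, a)), g(pair(b, a), g(a, b)))   [R3 at 2]
6. pair(pair(a, pair(b, a)), g(pair(b, a), g(a, b)))  →  pair(pair(a, pair(b, a)), g(a, b))   [R1 at 2]
7. pair(pair(a, pair(b, a)), g(a, b))  →  pair(pair(a, pair(b, a)), b)   [R3 at 2]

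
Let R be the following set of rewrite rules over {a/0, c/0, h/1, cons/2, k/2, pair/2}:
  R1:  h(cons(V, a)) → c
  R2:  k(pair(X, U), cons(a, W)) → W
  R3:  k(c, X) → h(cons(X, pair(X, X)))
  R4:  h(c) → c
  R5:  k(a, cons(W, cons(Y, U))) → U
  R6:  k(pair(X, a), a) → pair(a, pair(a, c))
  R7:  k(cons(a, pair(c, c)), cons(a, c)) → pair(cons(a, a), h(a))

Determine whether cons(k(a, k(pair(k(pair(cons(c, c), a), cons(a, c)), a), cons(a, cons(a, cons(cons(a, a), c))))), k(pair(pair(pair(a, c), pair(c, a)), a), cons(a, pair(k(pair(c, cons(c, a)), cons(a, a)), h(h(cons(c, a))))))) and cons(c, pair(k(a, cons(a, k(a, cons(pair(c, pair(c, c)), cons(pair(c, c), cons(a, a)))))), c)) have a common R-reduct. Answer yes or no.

yes — NF(t₁) = cons(c, pair(a, c)), NF(t₂) = cons(c, pair(a, c))

Reduce t₁ = cons(k(a, k(pair(k(pair(cons(c, c), a), cons(a, c)), a), cons(a, cons(a, cons(cons(a, a), c))))), k(pair(pair(pair(a, c), pair(c, a)), a), cons(a, pair(k(pair(c, cons(c, a)), cons(a, a)), h(h(cons(c, a))))))):
1. cons(k(a, k(pair(k(pair(cons(c, c), a), cons(a, c)), a), cons(a, cons(a, cons(cons(a, a), c))))), k(pair(pair(pair(a, c), pair(c, a)), a), cons(a, pair(k(pair(c, cons(c, a)), cons(a, a)), h(h(cons(c, a)))))))  →  cons(k(a, cons(a, cons(cons(a, a), c))), k(pair(pair(pair(a, c), pair(c, a)), a), cons(a, pair(k(pair(c, cons(c, a)), cons(a, a)), h(h(cons(c, a)))))))   [R2 at 1.2]
2. cons(k(a, cons(a, cons(cons(a, a), c))), k(pair(pair(pair(a, c), pair(c, a)), a), cons(a, pair(k(pair(c, cons(c, a)), cons(a, a)), h(h(cons(c, a)))))))  →  cons(c, k(pair(pair(pair(a, c), pair(c, a)), a), cons(a, pair(k(pair(c, cons(c, a)), cons(a, a)), h(h(cons(c, a)))))))   [R5 at 1]
3. cons(c, k(pair(pair(pair(a, c), pair(c, a)), a), cons(a, pair(k(pair(c, cons(c, a)), cons(a, a)), h(h(cons(c, a)))))))  →  cons(c, pair(k(pair(c, cons(c, a)), cons(a, a)), h(h(cons(c, a)))))   [R2 at 2]
4. cons(c, pair(k(pair(c, cons(c, a)), cons(a, a)), h(h(cons(c, a)))))  →  cons(c, pair(a, h(h(cons(c, a)))))   [R2 at 2.1]
5. cons(c, pair(a, h(h(cons(c, a)))))  →  cons(c, pair(a, h(c)))   [R1 at 2.2.1]
6. cons(c, pair(a, h(c)))  →  cons(c, pair(a, c))   [R4 at 2.2]

Reduce t₂ = cons(c, pair(k(a, cons(a, k(a, cons(pair(c, pair(c, c)), cons(pair(c, c), cons(a, a)))))), c)):
1. cons(c, pair(k(a, cons(a, k(a, cons(pair(c, pair(c, c)), cons(pair(c, c), cons(a, a)))))), c))  →  cons(c, pair(k(a, cons(a, cons(a, a))), c))   [R5 at 2.1.2.2]
2. cons(c, pair(k(a, cons(a, cons(a, a))), c))  →  cons(c, pair(a, c))   [R5 at 2.1]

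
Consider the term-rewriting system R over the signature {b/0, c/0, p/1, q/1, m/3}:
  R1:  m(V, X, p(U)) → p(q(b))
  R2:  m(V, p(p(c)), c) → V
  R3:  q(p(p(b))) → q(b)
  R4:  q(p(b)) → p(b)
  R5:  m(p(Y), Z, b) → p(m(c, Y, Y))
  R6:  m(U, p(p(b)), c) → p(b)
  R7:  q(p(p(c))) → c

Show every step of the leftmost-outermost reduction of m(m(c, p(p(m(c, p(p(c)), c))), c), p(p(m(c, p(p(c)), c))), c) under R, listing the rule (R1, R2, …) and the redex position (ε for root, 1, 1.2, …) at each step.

c

1. m(m(c, p(p(m(c, p(p(c)), c))), c), p(p(m(c, p(p(c)), c))), c)  →  m(m(c, p(p(c)), c), p(p(m(c, p(p(c)), c))), c)   [R2 at 1.2.1.1]
2. m(m(c, p(p(c)), c), p(p(m(c, p(p(c)), c))), c)  →  m(c, p(p(m(c, p(p(c)), c))), c)   [R2 at 1]
3. m(c, p(p(m(c, p(p(c)), c))), c)  →  m(c, p(p(c)), c)   [R2 at 2.1.1]
4. m(c, p(p(c)), c)  →  c   [R2 at ε]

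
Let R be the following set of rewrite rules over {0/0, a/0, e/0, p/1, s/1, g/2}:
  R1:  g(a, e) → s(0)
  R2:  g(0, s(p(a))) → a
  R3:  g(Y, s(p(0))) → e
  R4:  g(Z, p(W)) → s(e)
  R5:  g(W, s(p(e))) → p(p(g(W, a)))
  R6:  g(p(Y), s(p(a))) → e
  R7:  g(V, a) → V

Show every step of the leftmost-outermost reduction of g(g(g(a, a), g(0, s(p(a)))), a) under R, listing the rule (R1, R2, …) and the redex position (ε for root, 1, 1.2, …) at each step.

1. g(g(g(a, a), g(0, s(p(a)))), a)  →  g(g(a, a), g(0, s(p(a))))   [R7 at ε]
2. g(g(a, a), g(0, s(p(a))))  →  g(a, g(0, s(p(a))))   [R7 at 1]
3. g(a, g(0, s(p(a))))  →  g(a, a)   [R2 at 2]
4. g(a, a)  →  a   [R7 at ε]

a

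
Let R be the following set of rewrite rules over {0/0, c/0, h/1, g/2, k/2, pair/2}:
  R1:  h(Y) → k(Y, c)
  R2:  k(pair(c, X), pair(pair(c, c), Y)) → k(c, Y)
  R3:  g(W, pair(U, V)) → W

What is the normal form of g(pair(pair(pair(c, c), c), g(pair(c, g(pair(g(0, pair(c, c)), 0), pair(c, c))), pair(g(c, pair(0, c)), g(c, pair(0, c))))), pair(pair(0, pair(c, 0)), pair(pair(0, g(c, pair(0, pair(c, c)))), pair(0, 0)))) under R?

pair(pair(pair(c, c), c), pair(c, pair(0, 0)))

1. g(pair(pair(pair(c, c), c), g(pair(c, g(pair(g(0, pair(c, c)), 0), pair(c, c))), pair(g(c, pair(0, c)), g(c, pair(0, c))))), pair(pair(0, pair(c, 0)), pair(pair(0, g(c, pair(0, pair(c, c)))), pair(0, 0))))  →  pair(pair(pair(c, c), c), g(pair(c, g(pair(g(0, pair(c, c)), 0), pair(c, c))), pair(g(c, pair(0, c)), g(c, pair(0, c)))))   [R3 at ε]
2. pair(pair(pair(c, c), c), g(pair(c, g(pair(g(0, pair(c, c)), 0), pair(c, c))), pair(g(c, pair(0, c)), g(c, pair(0, c)))))  →  pair(pair(pair(c, c), c), pair(c, g(pair(g(0, pair(c, c)), 0), pair(c, c))))   [R3 at 2]
3. pair(pair(pair(c, c), c), pair(c, g(pair(g(0, pair(c, c)), 0), pair(c, c))))  →  pair(pair(pair(c, c), c), pair(c, pair(g(0, pair(c, c)), 0)))   [R3 at 2.2]
4. pair(pair(pair(c, c), c), pair(c, pair(g(0, pair(c, c)), 0)))  →  pair(pair(pair(c, c), c), pair(c, pair(0, 0)))   [R3 at 2.2.1]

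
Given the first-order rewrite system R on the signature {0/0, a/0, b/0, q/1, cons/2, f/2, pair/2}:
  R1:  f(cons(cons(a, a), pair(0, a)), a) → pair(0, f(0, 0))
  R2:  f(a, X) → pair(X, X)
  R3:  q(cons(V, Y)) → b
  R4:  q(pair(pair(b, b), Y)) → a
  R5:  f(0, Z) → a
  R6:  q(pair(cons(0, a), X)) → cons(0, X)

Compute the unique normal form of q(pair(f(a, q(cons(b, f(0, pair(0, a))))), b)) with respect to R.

a

1. q(pair(f(a, q(cons(b, f(0, pair(0, a))))), b))  →  q(pair(pair(q(cons(b, f(0, pair(0, a)))), q(cons(b, f(0, pair(0, a))))), b))   [R2 at 1.1]
2. q(pair(pair(q(cons(b, f(0, pair(0, a)))), q(cons(b, f(0, pair(0, a))))), b))  →  q(pair(pair(b, q(cons(b, f(0, pair(0, a))))), b))   [R3 at 1.1.1]
3. q(pair(pair(b, q(cons(b, f(0, pair(0, a))))), b))  →  q(pair(pair(b, b), b))   [R3 at 1.1.2]
4. q(pair(pair(b, b), b))  →  a   [R4 at ε]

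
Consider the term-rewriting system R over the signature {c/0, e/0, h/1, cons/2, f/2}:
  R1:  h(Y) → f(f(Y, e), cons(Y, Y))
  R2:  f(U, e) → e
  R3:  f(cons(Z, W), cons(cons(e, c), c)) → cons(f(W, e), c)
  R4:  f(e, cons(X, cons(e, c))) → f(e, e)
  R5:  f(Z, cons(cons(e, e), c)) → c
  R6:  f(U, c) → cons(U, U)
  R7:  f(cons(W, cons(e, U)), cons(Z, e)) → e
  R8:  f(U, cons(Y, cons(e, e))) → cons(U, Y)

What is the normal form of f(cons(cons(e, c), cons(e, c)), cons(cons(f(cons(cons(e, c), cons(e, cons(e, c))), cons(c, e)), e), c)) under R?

c

1. f(cons(cons(e, c), cons(e, c)), cons(cons(f(cons(cons(e, c), cons(e, cons(e, c))), cons(c, e)), e), c))  →  f(cons(cons(e, c), cons(e, c)), cons(cons(e, e), c))   [R7 at 2.1.1]
2. f(cons(cons(e, c), cons(e, c)), cons(cons(e, e), c))  →  c   [R5 at ε]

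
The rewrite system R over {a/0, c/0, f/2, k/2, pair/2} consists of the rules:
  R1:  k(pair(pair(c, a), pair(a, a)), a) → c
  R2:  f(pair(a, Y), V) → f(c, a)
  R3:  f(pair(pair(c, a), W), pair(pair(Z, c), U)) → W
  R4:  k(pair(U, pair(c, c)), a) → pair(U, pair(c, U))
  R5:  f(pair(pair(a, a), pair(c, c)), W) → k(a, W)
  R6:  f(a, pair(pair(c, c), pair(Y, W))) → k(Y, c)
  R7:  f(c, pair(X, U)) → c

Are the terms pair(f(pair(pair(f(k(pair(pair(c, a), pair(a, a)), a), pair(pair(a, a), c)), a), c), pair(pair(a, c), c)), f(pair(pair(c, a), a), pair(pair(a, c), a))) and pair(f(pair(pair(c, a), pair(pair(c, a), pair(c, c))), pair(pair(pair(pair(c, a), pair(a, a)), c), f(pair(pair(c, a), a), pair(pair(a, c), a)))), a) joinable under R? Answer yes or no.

no — NF(t₁) = pair(c, a), NF(t₂) = pair(pair(pair(c, a), pair(c, c)), a)

Reduce t₁ = pair(f(pair(pair(f(k(pair(pair(c, a), pair(a, a)), a), pair(pair(a, a), c)), a), c), pair(pair(a, c), c)), f(pair(pair(c, a), a), pair(pair(a, c), a))):
1. pair(f(pair(pair(f(k(pair(pair(c, a), pair(a, a)), a), pair(pair(a, a), c)), a), c), pair(pair(a, c), c)), f(pair(pair(c, a), a), pair(pair(a, c), a)))  →  pair(f(pair(pair(f(c, pair(pair(a, a), c)), a), c), pair(pair(a, c), c)), f(pair(pair(c, a), a), pair(pair(a, c), a)))   [R1 at 1.1.1.1.1]
2. pair(f(pair(pair(f(c, pair(pair(a, a), c)), a), c), pair(pair(a, c), c)), f(pair(pair(c, a), a), pair(pair(a, c), a)))  →  pair(f(pair(pair(c, a), c), pair(pair(a, c), c)), f(pair(pair(c, a), a), pair(pair(a, c), a)))   [R7 at 1.1.1.1]
3. pair(f(pair(pair(c, a), c), pair(pair(a, c), c)), f(pair(pair(c, a), a), pair(pair(a, c), a)))  →  pair(c, f(pair(pair(c, a), a), pair(pair(a, c), a)))   [R3 at 1]
4. pair(c, f(pair(pair(c, a), a), pair(pair(a, c), a)))  →  pair(c, a)   [R3 at 2]

Reduce t₂ = pair(f(pair(pair(c, a), pair(pair(c, a), pair(c, c))), pair(pair(pair(pair(c, a), pair(a, a)), c), f(pair(pair(c, a), a), pair(pair(a, c), a)))), a):
1. pair(f(pair(pair(c, a), pair(pair(c, a), pair(c, c))), pair(pair(pair(pair(c, a), pair(a, a)), c), f(pair(pair(c, a), a), pair(pair(a, c), a)))), a)  →  pair(pair(pair(c, a), pair(c, c)), a)   [R3 at 1]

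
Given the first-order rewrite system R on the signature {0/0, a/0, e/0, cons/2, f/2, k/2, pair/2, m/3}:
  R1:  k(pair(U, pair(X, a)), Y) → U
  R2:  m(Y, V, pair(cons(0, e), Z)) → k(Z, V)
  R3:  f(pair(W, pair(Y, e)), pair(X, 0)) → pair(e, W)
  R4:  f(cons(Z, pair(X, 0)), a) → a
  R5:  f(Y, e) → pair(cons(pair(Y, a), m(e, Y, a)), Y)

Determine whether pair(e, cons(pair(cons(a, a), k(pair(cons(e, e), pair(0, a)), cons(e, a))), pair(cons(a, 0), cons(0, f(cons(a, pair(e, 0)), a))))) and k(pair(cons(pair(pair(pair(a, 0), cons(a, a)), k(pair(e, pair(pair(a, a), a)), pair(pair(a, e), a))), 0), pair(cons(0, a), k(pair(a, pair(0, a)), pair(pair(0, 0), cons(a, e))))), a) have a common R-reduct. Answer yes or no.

no — NF(t₁) = pair(e, cons(pair(cons(a, a), cons(e, e)), pair(cons(a, 0), cons(0, a)))), NF(t₂) = cons(pair(pair(pair(a, 0), cons(a, a)), e), 0)

Reduce t₁ = pair(e, cons(pair(cons(a, a), k(pair(cons(e, e), pair(0, a)), cons(e, a))), pair(cons(a, 0), cons(0, f(cons(a, pair(e, 0)), a))))):
1. pair(e, cons(pair(cons(a, a), k(pair(cons(e, e), pair(0, a)), cons(e, a))), pair(cons(a, 0), cons(0, f(cons(a, pair(e, 0)), a)))))  →  pair(e, cons(pair(cons(a, a), cons(e, e)), pair(cons(a, 0), cons(0, f(cons(a, pair(e, 0)), a)))))   [R1 at 2.1.2]
2. pair(e, cons(pair(cons(a, a), cons(e, e)), pair(cons(a, 0), cons(0, f(cons(a, pair(e, 0)), a)))))  →  pair(e, cons(pair(cons(a, a), cons(e, e)), pair(cons(a, 0), cons(0, a))))   [R4 at 2.2.2.2]

Reduce t₂ = k(pair(cons(pair(pair(pair(a, 0), cons(a, a)), k(pair(e, pair(pair(a, a), a)), pair(pair(a, e), a))), 0), pair(cons(0, a), k(pair(a, pair(0, a)), pair(pair(0, 0), cons(a, e))))), a):
1. k(pair(cons(pair(pair(pair(a, 0), cons(a, a)), k(pair(e, pair(pair(a, a), a)), pair(pair(a, e), a))), 0), pair(cons(0, a), k(pair(a, pair(0, a)), pair(pair(0, 0), cons(a, e))))), a)  →  k(pair(cons(pair(pair(pair(a, 0), cons(a, a)), e), 0), pair(cons(0, a), k(pair(a, pair(0, a)), pair(pair(0, 0), cons(a, e))))), a)   [R1 at 1.1.1.2]
2. k(pair(cons(pair(pair(pair(a, 0), cons(a, a)), e), 0), pair(cons(0, a), k(pair(a, pair(0, a)), pair(pair(0, 0), cons(a, e))))), a)  →  k(pair(cons(pair(pair(pair(a, 0), cons(a, a)), e), 0), pair(cons(0, a), a)), a)   [R1 at 1.2.2]
3. k(pair(cons(pair(pair(pair(a, 0), cons(a, a)), e), 0), pair(cons(0, a), a)), a)  →  cons(pair(pair(pair(a, 0), cons(a, a)), e), 0)   [R1 at ε]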